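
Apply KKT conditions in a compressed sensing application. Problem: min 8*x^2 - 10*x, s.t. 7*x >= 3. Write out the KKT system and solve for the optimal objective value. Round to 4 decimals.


Step 1: Try lambda = 0 (constraint inactive).
Stationarity: 2*8*x - 10 = 0
x* = 10/(2*8) = 0.625
Check constraint: 7*0.625 = 4.375 >= 3 -- satisfied.
Step 2: Compute optimal value.
f(x*) = 8*0.625^2 - 10*0.625 = -3.125


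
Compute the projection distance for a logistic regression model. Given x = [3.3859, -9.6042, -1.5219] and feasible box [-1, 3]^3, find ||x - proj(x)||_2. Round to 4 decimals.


Project each component onto [-1, 3].
clip(3.3859) = 3.0, clip(-9.6042) = -1.0, clip(-1.5219) = -1.0
Projection = [3.0, -1.0, -1.0]
Squared diffs: [0.1489, 74.0323, 0.2724]
Distance = sqrt(74.4536) = 8.6286


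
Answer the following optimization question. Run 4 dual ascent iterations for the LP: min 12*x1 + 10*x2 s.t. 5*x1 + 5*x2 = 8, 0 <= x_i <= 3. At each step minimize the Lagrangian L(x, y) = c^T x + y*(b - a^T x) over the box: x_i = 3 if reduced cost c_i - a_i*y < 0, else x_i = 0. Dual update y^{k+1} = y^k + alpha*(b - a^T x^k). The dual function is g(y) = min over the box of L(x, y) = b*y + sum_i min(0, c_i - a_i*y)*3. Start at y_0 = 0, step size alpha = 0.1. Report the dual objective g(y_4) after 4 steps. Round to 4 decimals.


Dual ascent for LP: min 12*x1 + 10*x2, 5*x1 + 5*x2 = 8, 0 <= x_i <= 3
Step 1: y^k = 0.0, reduced costs: (12.0, 10.0)
  x^k = (0.0, 0.0), subgradient = b - a^T x = 8.0
  y^{k+1} = 0.0 + 0.1*8.0 = 0.8
Step 2: y^k = 0.8, reduced costs: (8.0, 6.0)
  x^k = (0.0, 0.0), subgradient = b - a^T x = 8.0
  y^{k+1} = 0.8 + 0.1*8.0 = 1.6
Step 3: y^k = 1.6, reduced costs: (4.0, 2.0)
  x^k = (0.0, 0.0), subgradient = b - a^T x = 8.0
  y^{k+1} = 1.6 + 0.1*8.0 = 2.4
Step 4: y^k = 2.4, reduced costs: (0.0, -2.0)
  x^k = (0.0, 3.0), subgradient = b - a^T x = -7.0
  y^{k+1} = 2.4 + 0.1*-7.0 = 1.7
Dual objective at y_4 = 1.7: reduced costs (3.5, 1.5), box minimizer x = (0.0, 0.0)
g(y_4) = b*y + (c1 - a1*y)*x1 + (c2 - a2*y)*x2 = 8*1.7 + 3.5*0.0 + 1.5*0.0 = 13.6 + 0.0 + 0.0 = 13.6


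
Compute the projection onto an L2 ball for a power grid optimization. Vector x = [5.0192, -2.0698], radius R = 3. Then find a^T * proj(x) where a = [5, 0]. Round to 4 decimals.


Step 1: Compute ||x|| (intermediates to 6 decimals).
||x|| = sqrt(5.0192^2 + (-2.0698)^2) = 5.429221
Step 2: Project.
Since ||x|| > R, scale = R/||x|| = 3/5.429221 = 0.552565, proj(x) = scale * x
proj(x) = [2.773434, -1.143699]
Step 3: Dot product.
a^T * proj(x) = 5*2.773434 + 0*(-1.143699) = 13.8672


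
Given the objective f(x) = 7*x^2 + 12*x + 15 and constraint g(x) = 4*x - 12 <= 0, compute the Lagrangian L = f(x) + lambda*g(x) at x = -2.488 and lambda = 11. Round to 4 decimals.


Step 1: Evaluate f(x).
f(-2.488) = 7*(-2.488)^2 + 12*(-2.488) + 15 = 28.475
Step 2: Evaluate g(x).
g(-2.488) = 4*-2.488 - 12 = -21.952
Step 3: Compute Lagrangian.
L = 28.475 + 11*-21.952 = -212.997


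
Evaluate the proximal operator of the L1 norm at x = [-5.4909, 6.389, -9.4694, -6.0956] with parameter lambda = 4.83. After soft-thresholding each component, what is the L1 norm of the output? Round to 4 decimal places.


Soft-thresholding with lambda = 4.83:
prox(-5.4909) = sign(-5.4909)*max(|-5.4909| - 4.83, 0) = -0.6609
prox(6.389) = sign(6.389)*max(|6.389| - 4.83, 0) = 1.559
prox(-9.4694) = sign(-9.4694)*max(|-9.4694| - 4.83, 0) = -4.6394
prox(-6.0956) = sign(-6.0956)*max(|-6.0956| - 4.83, 0) = -1.2656
prox(x) = [-0.6609, 1.559, -4.6394, -1.2656]
||prox(x)||_1 = 0.6609 + 1.559 + 4.6394 + 1.2656 = 8.1249


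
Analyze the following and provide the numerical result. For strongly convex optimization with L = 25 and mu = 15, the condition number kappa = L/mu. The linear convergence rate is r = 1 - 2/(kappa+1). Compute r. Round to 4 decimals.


Step 1: Compute the condition number.
kappa = L/mu = 25/15 = 1.6667
Step 2: Compute the convergence rate.
r = 1 - 2/(kappa + 1) = 1 - 2*mu/(L + mu) = (L - mu)/(L + mu) = 10/40 = 0.25


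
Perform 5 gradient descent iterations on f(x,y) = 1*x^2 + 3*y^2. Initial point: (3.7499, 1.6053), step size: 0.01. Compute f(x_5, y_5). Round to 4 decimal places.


Gradient descent on f(x,y) = 1*x^2 + 3*y^2.
Starting point: (3.7499, 1.6053), alpha = 0.01
Step 1: grad_x = 2*1*3.7499 = 7.4998, grad_y = 2*3*1.6053 = 9.6318
  x_1 = 3.7499 - 0.01*7.4998 = 3.6749
  y_1 = 1.6053 - 0.01*9.6318 = 1.509
Step 2: grad_x = 2*1*3.6749 = 7.3498, grad_y = 2*3*1.509 = 9.0539
  x_2 = 3.6749 - 0.01*7.3498 = 3.6014
  y_2 = 1.509 - 0.01*9.0539 = 1.4184
Step 3: grad_x = 2*1*3.6014 = 7.2028, grad_y = 2*3*1.4184 = 8.5107
  x_3 = 3.6014 - 0.01*7.2028 = 3.5294
  y_3 = 1.4184 - 0.01*8.5107 = 1.3333
Step 4: grad_x = 2*1*3.5294 = 7.0588, grad_y = 2*3*1.3333 = 8.0
  x_4 = 3.5294 - 0.01*7.0588 = 3.4588
  y_4 = 1.3333 - 0.01*8.0 = 1.2533
Step 5: grad_x = 2*1*3.4588 = 6.9176, grad_y = 2*3*1.2533 = 7.52
  x_5 = 3.4588 - 0.01*6.9176 = 3.3896
  y_5 = 1.2533 - 0.01*7.52 = 1.1781
f(3.3896, 1.1781) = 1*3.3896^2 + 3*1.1781^2 = 15.6535


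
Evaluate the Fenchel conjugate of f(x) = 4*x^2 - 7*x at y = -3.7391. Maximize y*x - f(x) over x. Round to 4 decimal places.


f*(y) = sup_x {y*x - a*x^2 - b*x} = sup_x {(y-b)*x - a*x^2}
FOC: (y - b) - 2a*x = 0 => x* = (y - b)/(2a)
x* = (-3.7391 + 7)/(2*4) = 0.4076
f*(-3.7391) = (y-b)^2/(4a) = (-3.7391 + 7)^2/(4*4)
= 10.6335/16 = 0.6646


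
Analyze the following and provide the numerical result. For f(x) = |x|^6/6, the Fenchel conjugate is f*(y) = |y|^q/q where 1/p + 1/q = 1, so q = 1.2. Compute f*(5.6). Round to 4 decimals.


The conjugate exponent q satisfies 1/p + 1/q = 1.
p = 6, so q = 6/(6 - 1) = 1.2
|y|^q = 5.6^1.2 = 7.9036
f*(5.6) = 7.9036 / 1.2 = 6.5863


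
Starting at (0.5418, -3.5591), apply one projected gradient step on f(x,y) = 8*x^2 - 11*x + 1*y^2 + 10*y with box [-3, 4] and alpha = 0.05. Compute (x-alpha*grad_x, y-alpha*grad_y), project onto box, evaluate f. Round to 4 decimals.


Step 1: Compute gradient at (0.5418, -3.5591).
grad_x = 2*8*0.5418 - 11 = -2.3312
grad_y = 2*1*-3.5591 + 10 = 2.8818
Step 2: Gradient step.
x_raw = 0.5418 - 0.05*-2.3312 = 0.6584
y_raw = -3.5591 - 0.05*2.8818 = -3.7032
Step 3: Project onto [-3, 4].
x_proj = clip(0.6584) = 0.6584
y_proj = clip(-3.7032) = -3.0
Step 4: Evaluate f.
f(0.6584, -3.0) = -24.7745


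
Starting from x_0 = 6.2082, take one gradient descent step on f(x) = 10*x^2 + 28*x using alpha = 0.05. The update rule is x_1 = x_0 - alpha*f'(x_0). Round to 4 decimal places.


We compute the gradient at x_0 and apply the update.
f'(x) = 20*x + 28
f'(6.2082) = 20*6.2082 + 28 = 152.164
x_1 = 6.2082 - 0.05*152.164 = -1.4


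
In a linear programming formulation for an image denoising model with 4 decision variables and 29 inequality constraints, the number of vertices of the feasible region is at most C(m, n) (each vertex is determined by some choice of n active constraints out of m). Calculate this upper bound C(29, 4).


Each vertex corresponds to some choice of n active constraints out of m, so the number of vertices is at most C(m, n) = m! / (n!(m-n)!).
m = 29, n = 4
Numerator: 29 * 28 * 27 * 26
Denominator: 4! = 24
C(29, 4) = 23751


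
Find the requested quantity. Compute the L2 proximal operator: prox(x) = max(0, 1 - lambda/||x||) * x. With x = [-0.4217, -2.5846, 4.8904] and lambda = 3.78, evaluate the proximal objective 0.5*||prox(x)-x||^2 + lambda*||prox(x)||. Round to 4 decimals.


Step 1: Compute ||x||.
||x|| = 5.5474
Step 2: Compute scaling factor.
scale = max(0, 1 - 3.78/5.5474) = 0.3186
Step 3: prox(x) = [-0.1344, -0.8235, 1.5581]
||prox(x)|| = 1.7674
Step 4: Proximal objective.
0.5*||prox-x||^2 = 7.1442
lambda*||prox|| = 6.6808
Total = 13.8251


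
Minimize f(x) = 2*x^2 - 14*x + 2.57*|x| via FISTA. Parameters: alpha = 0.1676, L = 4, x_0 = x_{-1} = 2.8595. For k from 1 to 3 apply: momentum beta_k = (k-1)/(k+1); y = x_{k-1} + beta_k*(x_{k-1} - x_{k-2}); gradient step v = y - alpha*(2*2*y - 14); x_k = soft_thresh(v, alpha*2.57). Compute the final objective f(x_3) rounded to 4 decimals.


FISTA on f(x) = 2*x^2 - 14*x + 2.57*|x|
L = 4, alpha = 0.1676
Iteration 1: beta = 0.0, y = 2.8595 + 0.0*(2.8595 - 2.8595) = 2.8595
  grad(y) = -2.562, v = y - alpha*grad = 3.2889
  prox(v) = soft_thresh(3.2889, 0.4307) = 2.8582
Iteration 2: beta = 0.3333, y = 2.8582 + 0.3333*(2.8582 - 2.8595) = 2.8577
  grad(y) = -2.5692, v = y - alpha*grad = 3.2883
  prox(v) = soft_thresh(3.2883, 0.4307) = 2.8576
Iteration 3: beta = 0.5, y = 2.8576 + 0.5*(2.8576 - 2.8582) = 2.8573
  grad(y) = -2.5709, v = y - alpha*grad = 3.2882
  prox(v) = soft_thresh(3.2882, 0.4307) = 2.8574
f(x_3) = 2*2.8574^2 - 14*2.8574 + 2.57*|2.8574| = -16.3306


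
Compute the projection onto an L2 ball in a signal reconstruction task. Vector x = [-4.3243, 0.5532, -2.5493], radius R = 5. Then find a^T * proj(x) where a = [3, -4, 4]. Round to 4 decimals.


Step 1: Compute ||x|| (intermediates to 6 decimals).
||x|| = sqrt((-4.3243)^2 + 0.5532^2 + (-2.5493)^2) = 5.050201
Step 2: Project.
Since ||x|| > R, scale = R/||x|| = 5/5.050201 = 0.99006, proj(x) = scale * x
proj(x) = [-4.281316, 0.547701, -2.52396]
Step 3: Dot product.
a^T * proj(x) = 3*(-4.281316) - 4*0.547701 + 4*(-2.52396) = -25.1306


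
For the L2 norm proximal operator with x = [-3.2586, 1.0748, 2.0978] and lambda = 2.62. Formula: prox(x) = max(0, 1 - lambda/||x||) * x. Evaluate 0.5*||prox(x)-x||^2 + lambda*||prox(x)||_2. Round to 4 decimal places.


Step 1: Compute ||x||.
||x|| = 4.0217
Step 2: Compute scaling factor.
scale = max(0, 1 - 2.62/4.0217) = 0.3485
Step 3: prox(x) = [-1.1358, 0.3746, 0.7312]
||prox(x)|| = 1.4017
Step 4: Proximal objective.
0.5*||prox-x||^2 = 3.4322
lambda*||prox|| = 3.6725
Total = 7.1048


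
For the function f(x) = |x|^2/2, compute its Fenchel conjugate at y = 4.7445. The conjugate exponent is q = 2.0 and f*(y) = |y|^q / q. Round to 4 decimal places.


The conjugate exponent q satisfies 1/p + 1/q = 1.
p = 2, so q = 2/(2 - 1) = 2.0
|y|^q = 4.7445^2.0 = 22.5103
f*(4.7445) = 22.5103 / 2.0 = 11.2551


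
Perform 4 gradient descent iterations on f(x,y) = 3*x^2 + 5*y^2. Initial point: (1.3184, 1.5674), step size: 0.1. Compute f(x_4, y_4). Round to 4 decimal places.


Gradient descent on f(x,y) = 3*x^2 + 5*y^2.
Starting point: (1.3184, 1.5674), alpha = 0.1
Step 1: grad_x = 2*3*1.3184 = 7.9104, grad_y = 2*5*1.5674 = 15.674
  x_1 = 1.3184 - 0.1*7.9104 = 0.5274
  y_1 = 1.5674 - 0.1*15.674 = -0.0
Step 2: grad_x = 2*3*0.5274 = 3.1642, grad_y = 2*5*-0.0 = -0.0
  x_2 = 0.5274 - 0.1*3.1642 = 0.2109
  y_2 = -0.0 - 0.1*-0.0 = 0.0
Step 3: grad_x = 2*3*0.2109 = 1.2657, grad_y = 2*5*0.0 = 0.0
  x_3 = 0.2109 - 0.1*1.2657 = 0.0844
  y_3 = 0.0 - 0.1*0.0 = 0.0
Step 4: grad_x = 2*3*0.0844 = 0.5063, grad_y = 2*5*0.0 = 0.0
  x_4 = 0.0844 - 0.1*0.5063 = 0.0338
  y_4 = 0.0 - 0.1*0.0 = 0.0
f(0.0338, 0.0) = 3*0.0338^2 + 5*0.0^2 = 0.0034


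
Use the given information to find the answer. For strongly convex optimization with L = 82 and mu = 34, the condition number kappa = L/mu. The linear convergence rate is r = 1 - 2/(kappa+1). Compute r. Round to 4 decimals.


Step 1: Compute the condition number.
kappa = L/mu = 82/34 = 2.4118
Step 2: Compute the convergence rate.
r = 1 - 2/(kappa + 1) = 1 - 2*mu/(L + mu) = (L - mu)/(L + mu) = 48/116 = 0.4138


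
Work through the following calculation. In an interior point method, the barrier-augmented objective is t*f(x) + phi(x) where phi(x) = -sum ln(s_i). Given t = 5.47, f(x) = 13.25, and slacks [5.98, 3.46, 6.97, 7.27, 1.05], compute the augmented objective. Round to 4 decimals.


Step 1: Compute log-barrier.
ln values: [1.7884, 1.2413, 1.9416, 1.9838, 0.0488]
phi = -(1.7884 + 1.2413 + 1.9416 + 1.9838 + 0.0488) = -7.0039
Step 2: Compute augmented objective.
t*f(x) = 5.47*13.25 = 72.4775
Total = 72.4775 - 7.0039 = 65.4736


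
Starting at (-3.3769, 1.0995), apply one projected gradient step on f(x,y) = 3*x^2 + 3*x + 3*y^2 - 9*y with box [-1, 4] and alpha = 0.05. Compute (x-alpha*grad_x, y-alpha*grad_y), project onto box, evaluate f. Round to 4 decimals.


Step 1: Compute gradient at (-3.3769, 1.0995).
grad_x = 2*3*-3.3769 + 3 = -17.2614
grad_y = 2*3*1.0995 - 9 = -2.403
Step 2: Gradient step.
x_raw = -3.3769 - 0.05*-17.2614 = -2.5138
y_raw = 1.0995 - 0.05*-2.403 = 1.2197
Step 3: Project onto [-1, 4].
x_proj = clip(-2.5138) = -1.0
y_proj = clip(1.2197) = 1.2197
Step 4: Evaluate f.
f(-1.0, 1.2197) = -6.5142


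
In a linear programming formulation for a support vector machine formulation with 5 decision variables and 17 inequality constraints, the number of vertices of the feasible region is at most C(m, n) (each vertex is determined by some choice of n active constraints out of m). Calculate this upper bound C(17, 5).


Each vertex corresponds to some choice of n active constraints out of m, so the number of vertices is at most C(m, n) = m! / (n!(m-n)!).
m = 17, n = 5
Numerator: 17 * 16 * 15 * 14 * 13
Denominator: 5! = 120
C(17, 5) = 6188


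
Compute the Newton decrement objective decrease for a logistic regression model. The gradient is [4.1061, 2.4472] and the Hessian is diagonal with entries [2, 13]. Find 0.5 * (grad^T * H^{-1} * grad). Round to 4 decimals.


Step 1: H is diagonal, so H^(-1) * g = [2.0531, 0.1882].
Step 2: g^T H^(-1) g = sum_i g_i^2 / H_ii
  = (4.1061)^2/2 + (2.4472)^2/13
  = 8.43 + 0.4607 = 8.8907
Step 3: Objective decrease = 0.5 * g^T H^(-1) g = 4.4454


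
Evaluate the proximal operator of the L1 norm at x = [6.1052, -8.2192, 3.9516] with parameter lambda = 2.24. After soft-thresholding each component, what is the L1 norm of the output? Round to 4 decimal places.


Soft-thresholding with lambda = 2.24:
prox(6.1052) = sign(6.1052)*max(|6.1052| - 2.24, 0) = 3.8652
prox(-8.2192) = sign(-8.2192)*max(|-8.2192| - 2.24, 0) = -5.9792
prox(3.9516) = sign(3.9516)*max(|3.9516| - 2.24, 0) = 1.7116
prox(x) = [3.8652, -5.9792, 1.7116]
||prox(x)||_1 = 3.8652 + 5.9792 + 1.7116 = 11.556


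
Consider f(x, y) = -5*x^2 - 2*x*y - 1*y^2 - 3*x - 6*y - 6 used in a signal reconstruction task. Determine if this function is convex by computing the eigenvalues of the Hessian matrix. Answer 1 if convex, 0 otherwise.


The Hessian of f(x,y) = -5*x^2 - 2*x*y - 1*y^2 - 3*x - 6*y - 6 is:
H = [[-10, -2], [-2, -2]]
Trace = -10 - 2 = -12
Determinant = -10*-2 - (-2)^2 = 16
Discriminant = (-12)^2 - 4*16 = 80.0
Eigenvalues: lambda_1 = -10.4721, lambda_2 = -1.5279
The function is not convex.

0


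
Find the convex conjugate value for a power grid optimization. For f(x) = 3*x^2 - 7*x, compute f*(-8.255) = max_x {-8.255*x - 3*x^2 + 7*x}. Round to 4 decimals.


f*(y) = sup_x {y*x - a*x^2 - b*x} = sup_x {(y-b)*x - a*x^2}
FOC: (y - b) - 2a*x = 0 => x* = (y - b)/(2a)
x* = (-8.255 + 7)/(2*3) = -0.2092
f*(-8.255) = (y-b)^2/(4a) = (-8.255 + 7)^2/(4*3)
= 1.575/12 = 0.1313


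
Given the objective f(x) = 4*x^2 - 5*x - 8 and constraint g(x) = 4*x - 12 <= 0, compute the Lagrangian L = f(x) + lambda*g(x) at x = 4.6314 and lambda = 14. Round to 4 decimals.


Step 1: Evaluate f(x).
f(4.6314) = 4*4.6314^2 - 5*4.6314 - 8 = 54.6425
Step 2: Evaluate g(x).
g(4.6314) = 4*4.6314 - 12 = 6.5256
Step 3: Compute Lagrangian.
L = 54.6425 + 14*6.5256 = 146.0009


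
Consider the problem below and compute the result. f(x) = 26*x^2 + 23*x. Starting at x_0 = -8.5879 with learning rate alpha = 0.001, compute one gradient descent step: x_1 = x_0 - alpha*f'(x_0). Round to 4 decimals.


We compute the gradient at x_0 and apply the update.
f'(x) = 52*x + 23
f'(-8.5879) = 52*-8.5879 + 23 = -423.5708
x_1 = -8.5879 - 0.001*-423.5708 = -8.1643


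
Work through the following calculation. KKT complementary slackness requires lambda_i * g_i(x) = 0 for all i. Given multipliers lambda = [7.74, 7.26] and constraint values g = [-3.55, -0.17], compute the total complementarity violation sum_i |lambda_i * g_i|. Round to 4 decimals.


KKT complementary slackness check:
lambda_1 * g_1 = 7.74 * -3.55 = -27.477
lambda_2 * g_2 = 7.26 * -0.17 = -1.2342
Total violation = 27.477 + 1.2342 = 28.7112


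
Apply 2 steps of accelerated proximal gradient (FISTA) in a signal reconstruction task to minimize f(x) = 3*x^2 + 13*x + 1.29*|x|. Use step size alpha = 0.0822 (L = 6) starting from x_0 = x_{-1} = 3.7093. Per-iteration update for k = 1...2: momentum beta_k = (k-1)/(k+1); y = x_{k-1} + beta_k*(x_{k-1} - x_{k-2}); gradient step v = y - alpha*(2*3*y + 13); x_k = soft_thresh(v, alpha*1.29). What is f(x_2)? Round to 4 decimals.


FISTA on f(x) = 3*x^2 + 13*x + 1.29*|x|
L = 6, alpha = 0.0822
Iteration 1: beta = 0.0, y = 3.7093 + 0.0*(3.7093 - 3.7093) = 3.7093
  grad(y) = 35.2558, v = y - alpha*grad = 0.8113
  prox(v) = soft_thresh(0.8113, 0.106) = 0.7052
Iteration 2: beta = 0.3333, y = 0.7052 + 0.3333*(0.7052 - 3.7093) = -0.2961
  grad(y) = 11.2233, v = y - alpha*grad = -1.2187
  prox(v) = soft_thresh(-1.2187, 0.106) = -1.1126
f(x_2) = 3*(-1.1126)^2 + 13*(-1.1126) + 1.29*|-1.1126| = -9.3151


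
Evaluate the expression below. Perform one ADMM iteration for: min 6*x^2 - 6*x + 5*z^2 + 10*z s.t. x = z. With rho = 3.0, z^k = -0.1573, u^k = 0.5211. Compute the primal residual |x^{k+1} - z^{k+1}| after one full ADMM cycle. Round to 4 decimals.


ADMM iteration with rho = 3.0, z^k = -0.1573, u^k = 0.5211
Step 1: x-update.
Minimize 6*x^2 - 6*x + (3.0/2)*(x + 0.1573 + 0.5211)^2
FOC: (2*6 + 3.0)*x = 6 + 3.0*(-0.1573 - 0.5211)
x^{k+1} = 0.2643
Step 2: z-update.
Minimize 5*z^2 + 10*z + (3.0/2)*(0.2643 - z + 0.5211)^2
FOC: (2*5 + 3.0)*z = -10 + 3.0*(0.2643 + 0.5211)
z^{k+1} = -0.588
Step 3: u-update.
u^{k+1} = 0.5211 + 0.2643 + 0.588 = 1.3734
Step 4: Primal residual = |0.2643 + 0.588| = 0.8523


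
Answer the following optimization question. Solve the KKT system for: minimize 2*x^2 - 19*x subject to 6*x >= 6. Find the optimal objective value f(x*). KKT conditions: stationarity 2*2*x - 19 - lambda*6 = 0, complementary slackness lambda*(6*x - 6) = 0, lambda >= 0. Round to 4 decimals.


Step 1: Try lambda = 0 (constraint inactive).
Stationarity: 2*2*x - 19 = 0
x* = 19/(2*2) = 4.75
Check constraint: 6*4.75 = 28.5 >= 6 -- satisfied.
Step 2: Compute optimal value.
f(x*) = 2*4.75^2 - 19*4.75 = -45.125


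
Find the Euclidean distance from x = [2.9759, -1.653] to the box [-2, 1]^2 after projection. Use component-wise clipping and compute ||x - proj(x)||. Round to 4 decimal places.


Project each component onto [-2, 1].
clip(2.9759) = 1.0, clip(-1.653) = -1.653
Projection = [1.0, -1.653]
Squared diffs: [3.9042, 0.0]
Distance = sqrt(3.9042) = 1.9759


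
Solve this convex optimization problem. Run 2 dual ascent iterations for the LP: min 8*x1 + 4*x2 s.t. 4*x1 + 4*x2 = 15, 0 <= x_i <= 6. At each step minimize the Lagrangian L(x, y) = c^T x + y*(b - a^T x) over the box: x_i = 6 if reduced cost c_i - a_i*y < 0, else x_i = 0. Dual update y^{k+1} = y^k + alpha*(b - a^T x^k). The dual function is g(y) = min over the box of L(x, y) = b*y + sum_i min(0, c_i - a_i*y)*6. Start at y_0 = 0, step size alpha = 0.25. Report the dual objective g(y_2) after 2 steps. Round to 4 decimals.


Dual ascent for LP: min 8*x1 + 4*x2, 4*x1 + 4*x2 = 15, 0 <= x_i <= 6
Step 1: y^k = 0.0, reduced costs: (8.0, 4.0)
  x^k = (0.0, 0.0), subgradient = b - a^T x = 15.0
  y^{k+1} = 0.0 + 0.25*15.0 = 3.75
Step 2: y^k = 3.75, reduced costs: (-7.0, -11.0)
  x^k = (6.0, 6.0), subgradient = b - a^T x = -33.0
  y^{k+1} = 3.75 + 0.25*-33.0 = -4.5
Dual objective at y_2 = -4.5: reduced costs (26.0, 22.0), box minimizer x = (0.0, 0.0)
g(y_2) = b*y + (c1 - a1*y)*x1 + (c2 - a2*y)*x2 = 15*(-4.5) + 26.0*0.0 + 22.0*0.0 = -67.5 + 0.0 + 0.0 = -67.5


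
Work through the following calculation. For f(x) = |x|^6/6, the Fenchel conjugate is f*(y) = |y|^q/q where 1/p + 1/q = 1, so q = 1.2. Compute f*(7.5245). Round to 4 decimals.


The conjugate exponent q satisfies 1/p + 1/q = 1.
p = 6, so q = 6/(6 - 1) = 1.2
|y|^q = 7.5245^1.2 = 11.2661
f*(7.5245) = 11.2661 / 1.2 = 9.3884


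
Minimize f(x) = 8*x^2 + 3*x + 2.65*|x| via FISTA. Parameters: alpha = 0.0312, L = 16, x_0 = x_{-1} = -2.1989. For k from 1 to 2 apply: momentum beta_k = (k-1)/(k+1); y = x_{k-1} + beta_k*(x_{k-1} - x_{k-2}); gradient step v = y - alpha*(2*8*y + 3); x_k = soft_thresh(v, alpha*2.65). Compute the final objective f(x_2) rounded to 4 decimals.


FISTA on f(x) = 8*x^2 + 3*x + 2.65*|x|
L = 16, alpha = 0.0312
Iteration 1: beta = 0.0, y = -2.1989 + 0.0*(-2.1989 + 2.1989) = -2.1989
  grad(y) = -32.1824, v = y - alpha*grad = -1.1948
  prox(v) = soft_thresh(-1.1948, 0.0827) = -1.1121
Iteration 2: beta = 0.3333, y = -1.1121 + 0.3333*(-1.1121 + 2.1989) = -0.7499
  grad(y) = -8.998, v = y - alpha*grad = -0.4691
  prox(v) = soft_thresh(-0.4691, 0.0827) = -0.3865
f(x_2) = 8*(-0.3865)^2 + 3*(-0.3865) + 2.65*|-0.3865| = 1.0595


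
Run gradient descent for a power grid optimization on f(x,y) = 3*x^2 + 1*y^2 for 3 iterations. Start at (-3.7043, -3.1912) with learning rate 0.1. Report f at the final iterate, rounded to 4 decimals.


Gradient descent on f(x,y) = 3*x^2 + 1*y^2.
Starting point: (-3.7043, -3.1912), alpha = 0.1
Step 1: grad_x = 2*3*-3.7043 = -22.2258, grad_y = 2*1*-3.1912 = -6.3824
  x_1 = -3.7043 - 0.1*-22.2258 = -1.4817
  y_1 = -3.1912 - 0.1*-6.3824 = -2.553
Step 2: grad_x = 2*3*-1.4817 = -8.8903, grad_y = 2*1*-2.553 = -5.1059
  x_2 = -1.4817 - 0.1*-8.8903 = -0.5927
  y_2 = -2.553 - 0.1*-5.1059 = -2.0424
Step 3: grad_x = 2*3*-0.5927 = -3.5561, grad_y = 2*1*-2.0424 = -4.0847
  x_3 = -0.5927 - 0.1*-3.5561 = -0.2371
  y_3 = -2.0424 - 0.1*-4.0847 = -1.6339
f(-0.2371, -1.6339) = 3*(-0.2371)^2 + 1*(-1.6339)^2 = 2.8382


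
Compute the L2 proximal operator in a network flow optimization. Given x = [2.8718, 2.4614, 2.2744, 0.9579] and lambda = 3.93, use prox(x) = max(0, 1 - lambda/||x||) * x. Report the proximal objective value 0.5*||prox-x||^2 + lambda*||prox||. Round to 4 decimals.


Step 1: Compute ||x||.
||x|| = 4.5162
Step 2: Compute scaling factor.
scale = max(0, 1 - 3.93/4.5162) = 0.1298
Step 3: prox(x) = [0.3728, 0.3195, 0.2952, 0.1243]
||prox(x)|| = 0.5862
Step 4: Proximal objective.
0.5*||prox-x||^2 = 7.7225
lambda*||prox|| = 2.3038
Total = 10.0263


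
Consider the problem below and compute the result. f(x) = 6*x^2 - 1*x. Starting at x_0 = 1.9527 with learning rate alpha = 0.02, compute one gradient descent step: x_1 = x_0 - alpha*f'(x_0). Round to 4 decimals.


We compute the gradient at x_0 and apply the update.
f'(x) = 12*x - 1
f'(1.9527) = 12*1.9527 - 1 = 22.4324
x_1 = 1.9527 - 0.02*22.4324 = 1.5041


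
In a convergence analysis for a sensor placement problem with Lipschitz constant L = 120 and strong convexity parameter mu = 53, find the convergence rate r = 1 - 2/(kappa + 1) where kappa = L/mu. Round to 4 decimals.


Step 1: Compute the condition number.
kappa = L/mu = 120/53 = 2.2642
Step 2: Compute the convergence rate.
r = 1 - 2/(kappa + 1) = 1 - 2*mu/(L + mu) = (L - mu)/(L + mu) = 67/173 = 0.3873


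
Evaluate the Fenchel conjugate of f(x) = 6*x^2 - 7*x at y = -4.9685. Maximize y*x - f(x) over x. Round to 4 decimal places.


f*(y) = sup_x {y*x - a*x^2 - b*x} = sup_x {(y-b)*x - a*x^2}
FOC: (y - b) - 2a*x = 0 => x* = (y - b)/(2a)
x* = (-4.9685 + 7)/(2*6) = 0.1693
f*(-4.9685) = (y-b)^2/(4a) = (-4.9685 + 7)^2/(4*6)
= 4.127/24 = 0.172


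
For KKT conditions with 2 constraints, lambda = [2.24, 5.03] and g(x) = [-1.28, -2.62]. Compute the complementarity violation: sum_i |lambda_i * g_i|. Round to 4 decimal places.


KKT complementary slackness check:
lambda_1 * g_1 = 2.24 * -1.28 = -2.8672
lambda_2 * g_2 = 5.03 * -2.62 = -13.1786
Total violation = 2.8672 + 13.1786 = 16.0458


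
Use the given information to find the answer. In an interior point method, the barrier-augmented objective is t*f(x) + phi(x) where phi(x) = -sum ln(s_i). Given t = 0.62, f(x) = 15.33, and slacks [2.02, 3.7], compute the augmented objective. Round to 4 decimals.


Step 1: Compute log-barrier.
ln values: [0.7031, 1.3083]
phi = -(0.7031 + 1.3083) = -2.0114
Step 2: Compute augmented objective.
t*f(x) = 0.62*15.33 = 9.5046
Total = 9.5046 - 2.0114 = 7.4932


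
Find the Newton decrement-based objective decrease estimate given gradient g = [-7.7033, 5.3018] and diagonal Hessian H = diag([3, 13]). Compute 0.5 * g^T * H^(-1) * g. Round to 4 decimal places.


Step 1: H is diagonal, so H^(-1) * g = [-2.5678, 0.4078].
Step 2: g^T H^(-1) g = sum_i g_i^2 / H_ii
  = (-7.7033)^2/3 + (5.3018)^2/13
  = 19.7803 + 2.1622 = 21.9425
Step 3: Objective decrease = 0.5 * g^T H^(-1) g = 10.9713


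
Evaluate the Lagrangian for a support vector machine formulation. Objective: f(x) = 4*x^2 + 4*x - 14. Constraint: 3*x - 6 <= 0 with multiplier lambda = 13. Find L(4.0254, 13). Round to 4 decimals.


Step 1: Evaluate f(x).
f(4.0254) = 4*4.0254^2 + 4*4.0254 - 14 = 66.917
Step 2: Evaluate g(x).
g(4.0254) = 3*4.0254 - 6 = 6.0762
Step 3: Compute Lagrangian.
L = 66.917 + 13*6.0762 = 145.9076


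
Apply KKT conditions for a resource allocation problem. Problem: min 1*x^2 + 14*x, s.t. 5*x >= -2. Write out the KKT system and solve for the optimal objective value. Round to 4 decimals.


Step 1: Try lambda = 0 (constraint inactive).
x_unc = -14/(2*1) = -7.0
Check: 5*-7.0 = -35.0 < -2 -- violated!
Step 2: Constraint must be active: 5*x = -2
x* = -2/5 = -0.4
lambda = (2*1*(-0.4) + 14)/5 = 2.64
Step 3: Compute optimal value.
f(x*) = 1*(-0.4)^2 + 14*(-0.4) = -5.44


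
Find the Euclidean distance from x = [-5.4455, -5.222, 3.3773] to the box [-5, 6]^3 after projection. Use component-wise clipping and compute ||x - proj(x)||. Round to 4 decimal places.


Project each component onto [-5, 6].
clip(-5.4455) = -5.0, clip(-5.222) = -5.0, clip(3.3773) = 3.3773
Projection = [-5.0, -5.0, 3.3773]
Squared diffs: [0.1985, 0.0493, 0.0]
Distance = sqrt(0.2478) = 0.4977


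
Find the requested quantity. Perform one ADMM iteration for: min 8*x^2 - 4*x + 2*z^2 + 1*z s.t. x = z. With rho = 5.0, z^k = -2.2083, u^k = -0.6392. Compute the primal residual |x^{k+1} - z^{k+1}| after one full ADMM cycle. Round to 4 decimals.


ADMM iteration with rho = 5.0, z^k = -2.2083, u^k = -0.6392
Step 1: x-update.
Minimize 8*x^2 - 4*x + (5.0/2)*(x + 2.2083 - 0.6392)^2
FOC: (2*8 + 5.0)*x = 4 + 5.0*(-2.2083 + 0.6392)
x^{k+1} = -0.1831
Step 2: z-update.
Minimize 2*z^2 + 1*z + (5.0/2)*(-0.1831 - z - 0.6392)^2
FOC: (2*2 + 5.0)*z = -1 + 5.0*(-0.1831 - 0.6392)
z^{k+1} = -0.568
Step 3: u-update.
u^{k+1} = -0.6392 - 0.1831 + 0.568 = -0.2544
Step 4: Primal residual = |-0.1831 + 0.568| = 0.3848


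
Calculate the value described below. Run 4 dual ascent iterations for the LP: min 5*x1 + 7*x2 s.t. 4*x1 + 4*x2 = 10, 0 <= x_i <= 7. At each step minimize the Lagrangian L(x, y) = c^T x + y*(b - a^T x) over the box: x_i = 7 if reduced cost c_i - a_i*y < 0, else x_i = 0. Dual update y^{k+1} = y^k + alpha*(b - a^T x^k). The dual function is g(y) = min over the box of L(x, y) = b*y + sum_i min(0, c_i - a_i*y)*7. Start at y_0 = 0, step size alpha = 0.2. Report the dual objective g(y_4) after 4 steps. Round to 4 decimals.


Dual ascent for LP: min 5*x1 + 7*x2, 4*x1 + 4*x2 = 10, 0 <= x_i <= 7
Step 1: y^k = 0.0, reduced costs: (5.0, 7.0)
  x^k = (0.0, 0.0), subgradient = b - a^T x = 10.0
  y^{k+1} = 0.0 + 0.2*10.0 = 2.0
Step 2: y^k = 2.0, reduced costs: (-3.0, -1.0)
  x^k = (7.0, 7.0), subgradient = b - a^T x = -46.0
  y^{k+1} = 2.0 + 0.2*-46.0 = -7.2
Step 3: y^k = -7.2, reduced costs: (33.8, 35.8)
  x^k = (0.0, 0.0), subgradient = b - a^T x = 10.0
  y^{k+1} = -7.2 + 0.2*10.0 = -5.2
Step 4: y^k = -5.2, reduced costs: (25.8, 27.8)
  x^k = (0.0, 0.0), subgradient = b - a^T x = 10.0
  y^{k+1} = -5.2 + 0.2*10.0 = -3.2
Dual objective at y_4 = -3.2: reduced costs (17.8, 19.8), box minimizer x = (0.0, 0.0)
g(y_4) = b*y + (c1 - a1*y)*x1 + (c2 - a2*y)*x2 = 10*(-3.2) + 17.8*0.0 + 19.8*0.0 = -32.0 + 0.0 + 0.0 = -32.0


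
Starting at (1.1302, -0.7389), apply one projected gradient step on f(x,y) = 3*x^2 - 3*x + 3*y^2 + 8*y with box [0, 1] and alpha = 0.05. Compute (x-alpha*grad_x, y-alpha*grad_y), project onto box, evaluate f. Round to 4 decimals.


Step 1: Compute gradient at (1.1302, -0.7389).
grad_x = 2*3*1.1302 - 3 = 3.7812
grad_y = 2*3*-0.7389 + 8 = 3.5666
Step 2: Gradient step.
x_raw = 1.1302 - 0.05*3.7812 = 0.9411
y_raw = -0.7389 - 0.05*3.5666 = -0.9172
Step 3: Project onto [0, 1].
x_proj = clip(0.9411) = 0.9411
y_proj = clip(-0.9172) = 0.0
Step 4: Evaluate f.
f(0.9411, 0.0) = -0.1662


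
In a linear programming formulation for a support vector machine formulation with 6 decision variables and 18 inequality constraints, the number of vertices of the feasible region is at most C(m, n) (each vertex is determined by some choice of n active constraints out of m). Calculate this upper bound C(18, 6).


Each vertex corresponds to some choice of n active constraints out of m, so the number of vertices is at most C(m, n) = m! / (n!(m-n)!).
m = 18, n = 6
Numerator: 18 * 17 * 16 * 15 * 14 * 13
Denominator: 6! = 720
C(18, 6) = 18564


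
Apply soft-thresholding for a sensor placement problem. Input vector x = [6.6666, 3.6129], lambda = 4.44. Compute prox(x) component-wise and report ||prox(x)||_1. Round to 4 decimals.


Soft-thresholding with lambda = 4.44:
prox(6.6666) = sign(6.6666)*max(|6.6666| - 4.44, 0) = 2.2266
prox(3.6129) = sign(3.6129)*max(|3.6129| - 4.44, 0) = 0.0
prox(x) = [2.2266, 0.0]
||prox(x)||_1 = 2.2266 + 0.0 = 2.2266


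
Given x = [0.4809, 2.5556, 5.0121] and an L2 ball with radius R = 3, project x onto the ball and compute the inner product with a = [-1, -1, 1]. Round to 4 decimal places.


Step 1: Compute ||x|| (intermediates to 6 decimals).
||x|| = sqrt(0.4809^2 + 2.5556^2 + 5.0121^2) = 5.646548
Step 2: Project.
Since ||x|| > R, scale = R/||x|| = 3/5.646548 = 0.531298, proj(x) = scale * x
proj(x) = [0.255501, 1.357785, 2.662919]
Step 3: Dot product.
a^T * proj(x) = -1*0.255501 - 1*1.357785 + 1*2.662919 = 1.0496


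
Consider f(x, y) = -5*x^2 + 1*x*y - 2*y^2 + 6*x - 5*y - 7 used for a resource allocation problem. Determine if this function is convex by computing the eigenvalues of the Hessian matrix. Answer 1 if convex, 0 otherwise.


The Hessian of f(x,y) = -5*x^2 + 1*x*y - 2*y^2 + 6*x - 5*y - 7 is:
H = [[-10, 1], [1, -4]]
Trace = -10 - 4 = -14
Determinant = -10*-4 - (1)^2 = 39
Discriminant = (-14)^2 - 4*39 = 40.0
Eigenvalues: lambda_1 = -10.1623, lambda_2 = -3.8377
The function is not convex.

0


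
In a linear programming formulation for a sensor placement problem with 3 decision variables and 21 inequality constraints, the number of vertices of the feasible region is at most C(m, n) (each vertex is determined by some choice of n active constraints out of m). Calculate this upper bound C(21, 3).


Each vertex corresponds to some choice of n active constraints out of m, so the number of vertices is at most C(m, n) = m! / (n!(m-n)!).
m = 21, n = 3
Numerator: 21 * 20 * 19
Denominator: 3! = 6
C(21, 3) = 1330


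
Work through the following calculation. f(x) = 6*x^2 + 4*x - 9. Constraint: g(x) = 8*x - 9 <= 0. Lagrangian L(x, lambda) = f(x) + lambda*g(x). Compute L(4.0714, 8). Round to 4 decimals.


Step 1: Evaluate f(x).
f(4.0714) = 6*4.0714^2 + 4*4.0714 - 9 = 106.7434
Step 2: Evaluate g(x).
g(4.0714) = 8*4.0714 - 9 = 23.5712
Step 3: Compute Lagrangian.
L = 106.7434 + 8*23.5712 = 295.313


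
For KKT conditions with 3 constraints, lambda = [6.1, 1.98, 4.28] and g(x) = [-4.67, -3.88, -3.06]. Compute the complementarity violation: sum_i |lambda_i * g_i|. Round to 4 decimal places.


KKT complementary slackness check:
lambda_1 * g_1 = 6.1 * -4.67 = -28.487
lambda_2 * g_2 = 1.98 * -3.88 = -7.6824
lambda_3 * g_3 = 4.28 * -3.06 = -13.0968
Total violation = 28.487 + 7.6824 + 13.0968 = 49.2662


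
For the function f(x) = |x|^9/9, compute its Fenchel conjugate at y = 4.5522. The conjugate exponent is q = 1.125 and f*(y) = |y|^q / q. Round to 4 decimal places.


The conjugate exponent q satisfies 1/p + 1/q = 1.
p = 9, so q = 9/(9 - 1) = 1.125
|y|^q = 4.5522^1.125 = 5.5017
f*(4.5522) = 5.5017 / 1.125 = 4.8904


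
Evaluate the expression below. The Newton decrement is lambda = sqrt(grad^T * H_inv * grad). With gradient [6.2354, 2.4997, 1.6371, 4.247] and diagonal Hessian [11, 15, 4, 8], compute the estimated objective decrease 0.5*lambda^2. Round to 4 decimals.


Step 1: H is diagonal, so H^(-1) * g = [0.5669, 0.1666, 0.4093, 0.5309].
Step 2: g^T H^(-1) g = sum_i g_i^2 / H_ii
  = (6.2354)^2/11 + (2.4997)^2/15 + (1.6371)^2/4 + (4.247)^2/8
  = 3.5346 + 0.4166 + 0.67 + 2.2546 = 6.8758
Step 3: Objective decrease = 0.5 * g^T H^(-1) g = 3.4379


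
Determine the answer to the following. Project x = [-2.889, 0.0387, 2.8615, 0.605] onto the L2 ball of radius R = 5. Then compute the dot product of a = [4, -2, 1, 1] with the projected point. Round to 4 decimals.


Step 1: Compute ||x|| (intermediates to 6 decimals).
||x|| = sqrt((-2.889)^2 + 0.0387^2 + 2.8615^2 + 0.605^2) = 4.111207
Step 2: Project.
Since ||x|| <= R, proj = x (no scaling needed).
proj(x) = [-2.889, 0.0387, 2.8615, 0.605]
Step 3: Dot product.
a^T * proj(x) = 4*(-2.889) - 2*0.0387 + 1*2.8615 + 1*0.605 = -8.1669


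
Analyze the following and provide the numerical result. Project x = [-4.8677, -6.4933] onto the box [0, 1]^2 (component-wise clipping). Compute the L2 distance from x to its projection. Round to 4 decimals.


Project each component onto [0, 1].
clip(-4.8677) = 0.0, clip(-6.4933) = 0.0
Projection = [0.0, 0.0]
Squared diffs: [23.6945, 42.1629]
Distance = sqrt(65.8574) = 8.1153


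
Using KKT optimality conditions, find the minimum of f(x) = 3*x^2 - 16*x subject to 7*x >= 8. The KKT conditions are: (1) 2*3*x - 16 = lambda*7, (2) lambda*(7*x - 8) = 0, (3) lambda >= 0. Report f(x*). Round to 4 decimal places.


Step 1: Try lambda = 0 (constraint inactive).
Stationarity: 2*3*x - 16 = 0
x* = 16/(2*3) = 8/3 = 2.6667 (rounded; the exact value 8/3 is used below)
Check constraint: 7*2.6667 = 18.6669 >= 8 -- satisfied.
Step 2: Compute optimal value.
f(x*) = 3*(8/3)^2 - 16*(8/3) = -21.3333


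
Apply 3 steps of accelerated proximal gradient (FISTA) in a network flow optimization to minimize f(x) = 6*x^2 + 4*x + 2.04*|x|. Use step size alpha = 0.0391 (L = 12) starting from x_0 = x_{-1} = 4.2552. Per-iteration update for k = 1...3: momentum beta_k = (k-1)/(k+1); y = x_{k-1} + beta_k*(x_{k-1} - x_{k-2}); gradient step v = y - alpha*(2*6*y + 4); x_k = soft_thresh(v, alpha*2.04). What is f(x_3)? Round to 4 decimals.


FISTA on f(x) = 6*x^2 + 4*x + 2.04*|x|
L = 12, alpha = 0.0391
Iteration 1: beta = 0.0, y = 4.2552 + 0.0*(4.2552 - 4.2552) = 4.2552
  grad(y) = 55.0624, v = y - alpha*grad = 2.1023
  prox(v) = soft_thresh(2.1023, 0.0798) = 2.0225
Iteration 2: beta = 0.3333, y = 2.0225 + 0.3333*(2.0225 - 4.2552) = 1.2783
  grad(y) = 19.3391, v = y - alpha*grad = 0.5221
  prox(v) = soft_thresh(0.5221, 0.0798) = 0.4423
Iteration 3: beta = 0.5, y = 0.4423 + 0.5*(0.4423 - 2.0225) = -0.3477
  grad(y) = -0.1729, v = y - alpha*grad = -0.341
  prox(v) = soft_thresh(-0.341, 0.0798) = -0.2612
f(x_3) = 6*(-0.2612)^2 + 4*(-0.2612) + 2.04*|-0.2612| = -0.1026


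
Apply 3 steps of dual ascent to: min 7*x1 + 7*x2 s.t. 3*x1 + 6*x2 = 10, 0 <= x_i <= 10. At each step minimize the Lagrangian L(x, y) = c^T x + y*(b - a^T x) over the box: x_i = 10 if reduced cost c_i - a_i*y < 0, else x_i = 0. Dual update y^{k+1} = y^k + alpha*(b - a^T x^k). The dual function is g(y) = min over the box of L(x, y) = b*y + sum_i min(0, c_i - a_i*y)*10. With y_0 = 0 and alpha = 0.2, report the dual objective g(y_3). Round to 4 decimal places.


Dual ascent for LP: min 7*x1 + 7*x2, 3*x1 + 6*x2 = 10, 0 <= x_i <= 10
Step 1: y^k = 0.0, reduced costs: (7.0, 7.0)
  x^k = (0.0, 0.0), subgradient = b - a^T x = 10.0
  y^{k+1} = 0.0 + 0.2*10.0 = 2.0
Step 2: y^k = 2.0, reduced costs: (1.0, -5.0)
  x^k = (0.0, 10.0), subgradient = b - a^T x = -50.0
  y^{k+1} = 2.0 + 0.2*-50.0 = -8.0
Step 3: y^k = -8.0, reduced costs: (31.0, 55.0)
  x^k = (0.0, 0.0), subgradient = b - a^T x = 10.0
  y^{k+1} = -8.0 + 0.2*10.0 = -6.0
Dual objective at y_3 = -6.0: reduced costs (25.0, 43.0), box minimizer x = (0.0, 0.0)
g(y_3) = b*y + (c1 - a1*y)*x1 + (c2 - a2*y)*x2 = 10*(-6.0) + 25.0*0.0 + 43.0*0.0 = -60.0 + 0.0 + 0.0 = -60.0


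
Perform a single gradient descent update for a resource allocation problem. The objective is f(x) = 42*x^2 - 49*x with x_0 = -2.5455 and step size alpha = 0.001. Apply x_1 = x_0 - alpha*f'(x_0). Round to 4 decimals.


We compute the gradient at x_0 and apply the update.
f'(x) = 84*x - 49
f'(-2.5455) = 84*-2.5455 - 49 = -262.822
x_1 = -2.5455 - 0.001*-262.822 = -2.2827


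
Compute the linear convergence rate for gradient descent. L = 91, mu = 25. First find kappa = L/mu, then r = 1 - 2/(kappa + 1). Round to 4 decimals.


Step 1: Compute the condition number.
kappa = L/mu = 91/25 = 3.64
Step 2: Compute the convergence rate.
r = 1 - 2/(kappa + 1) = 1 - 2*mu/(L + mu) = (L - mu)/(L + mu) = 66/116 = 0.569


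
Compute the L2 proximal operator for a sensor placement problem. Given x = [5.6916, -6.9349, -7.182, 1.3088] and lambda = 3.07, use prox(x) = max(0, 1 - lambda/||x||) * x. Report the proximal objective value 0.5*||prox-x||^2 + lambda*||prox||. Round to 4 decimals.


Step 1: Compute ||x||.
||x|| = 11.5664
Step 2: Compute scaling factor.
scale = max(0, 1 - 3.07/11.5664) = 0.7346
Step 3: prox(x) = [4.1809, -5.0942, -5.2757, 0.9614]
||prox(x)|| = 8.4964
Step 4: Proximal objective.
0.5*||prox-x||^2 = 4.7125
lambda*||prox|| = 26.0839
Total = 30.7963


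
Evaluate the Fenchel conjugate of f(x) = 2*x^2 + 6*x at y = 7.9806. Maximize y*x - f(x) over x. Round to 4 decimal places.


f*(y) = sup_x {y*x - a*x^2 - b*x} = sup_x {(y-b)*x - a*x^2}
FOC: (y - b) - 2a*x = 0 => x* = (y - b)/(2a)
x* = (7.9806 - 6)/(2*2) = 0.4952
f*(7.9806) = (y-b)^2/(4a) = (7.9806 - 6)^2/(4*2)
= 3.9228/8 = 0.4903


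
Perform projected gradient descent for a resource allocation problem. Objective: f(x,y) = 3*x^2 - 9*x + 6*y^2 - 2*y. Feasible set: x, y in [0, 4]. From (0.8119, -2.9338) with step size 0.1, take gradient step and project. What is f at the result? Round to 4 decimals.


Step 1: Compute gradient at (0.8119, -2.9338).
grad_x = 2*3*0.8119 - 9 = -4.1286
grad_y = 2*6*-2.9338 - 2 = -37.2056
Step 2: Gradient step.
x_raw = 0.8119 - 0.1*-4.1286 = 1.2248
y_raw = -2.9338 - 0.1*-37.2056 = 0.7868
Step 3: Project onto [0, 4].
x_proj = clip(1.2248) = 1.2248
y_proj = clip(0.7868) = 0.7868
Step 4: Evaluate f.
f(1.2248, 0.7868) = -4.3823


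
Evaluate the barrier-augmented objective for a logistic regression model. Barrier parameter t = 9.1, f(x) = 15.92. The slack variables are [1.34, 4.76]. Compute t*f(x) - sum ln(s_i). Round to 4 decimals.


Step 1: Compute log-barrier.
ln values: [0.2927, 1.5602]
phi = -(0.2927 + 1.5602) = -1.8529
Step 2: Compute augmented objective.
t*f(x) = 9.1*15.92 = 144.872
Total = 144.872 - 1.8529 = 143.0191


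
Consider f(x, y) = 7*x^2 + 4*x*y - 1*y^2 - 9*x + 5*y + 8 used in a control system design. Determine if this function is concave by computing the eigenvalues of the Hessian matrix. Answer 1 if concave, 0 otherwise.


The Hessian of f(x,y) = 7*x^2 + 4*x*y - 1*y^2 - 9*x + 5*y + 8 is:
H = [[14, 4], [4, -2]]
Trace = 14 - 2 = 12
Determinant = 14*-2 - (4)^2 = -44
Discriminant = (12)^2 - 4*-44 = 320.0
Eigenvalues: lambda_1 = -2.9443, lambda_2 = 14.9443
The function is not concave.

0


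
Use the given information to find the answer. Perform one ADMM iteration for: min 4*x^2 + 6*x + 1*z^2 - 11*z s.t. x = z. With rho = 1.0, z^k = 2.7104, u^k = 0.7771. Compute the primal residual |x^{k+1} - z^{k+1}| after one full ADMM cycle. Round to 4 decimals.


ADMM iteration with rho = 1.0, z^k = 2.7104, u^k = 0.7771
Step 1: x-update.
Minimize 4*x^2 + 6*x + (1.0/2)*(x - 2.7104 + 0.7771)^2
FOC: (2*4 + 1.0)*x = -6 + 1.0*(2.7104 - 0.7771)
x^{k+1} = -0.4519
Step 2: z-update.
Minimize 1*z^2 - 11*z + (1.0/2)*(-0.4519 - z + 0.7771)^2
FOC: (2*1 + 1.0)*z = 11 + 1.0*(-0.4519 + 0.7771)
z^{k+1} = 3.7751
Step 3: u-update.
u^{k+1} = 0.7771 - 0.4519 - 3.7751 = -3.4498
Step 4: Primal residual = |-0.4519 - 3.7751| = 4.2269


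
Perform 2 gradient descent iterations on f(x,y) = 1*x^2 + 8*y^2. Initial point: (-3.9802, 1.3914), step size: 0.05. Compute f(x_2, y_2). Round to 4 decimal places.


Gradient descent on f(x,y) = 1*x^2 + 8*y^2.
Starting point: (-3.9802, 1.3914), alpha = 0.05
Step 1: grad_x = 2*1*-3.9802 = -7.9604, grad_y = 2*8*1.3914 = 22.2624
  x_1 = -3.9802 - 0.05*-7.9604 = -3.5822
  y_1 = 1.3914 - 0.05*22.2624 = 0.2783
Step 2: grad_x = 2*1*-3.5822 = -7.1644, grad_y = 2*8*0.2783 = 4.4525
  x_2 = -3.5822 - 0.05*-7.1644 = -3.224
  y_2 = 0.2783 - 0.05*4.4525 = 0.0557
f(-3.224, 0.0557) = 1*(-3.224)^2 + 8*0.0557^2 = 10.4187
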